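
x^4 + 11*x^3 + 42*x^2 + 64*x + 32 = (x + 1)*(x + 2)*(x + 4)^2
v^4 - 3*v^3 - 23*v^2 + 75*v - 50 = (v - 5)*(v - 2)*(v - 1)*(v + 5)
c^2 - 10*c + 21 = (c - 7)*(c - 3)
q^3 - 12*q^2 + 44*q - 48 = (q - 6)*(q - 4)*(q - 2)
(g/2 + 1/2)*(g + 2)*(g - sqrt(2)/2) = g^3/2 - sqrt(2)*g^2/4 + 3*g^2/2 - 3*sqrt(2)*g/4 + g - sqrt(2)/2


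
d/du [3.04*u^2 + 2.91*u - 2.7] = 6.08*u + 2.91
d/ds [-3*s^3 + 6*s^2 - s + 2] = -9*s^2 + 12*s - 1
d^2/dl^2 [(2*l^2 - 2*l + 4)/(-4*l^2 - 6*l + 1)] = 4*(40*l^3 - 108*l^2 - 132*l - 75)/(64*l^6 + 288*l^5 + 384*l^4 + 72*l^3 - 96*l^2 + 18*l - 1)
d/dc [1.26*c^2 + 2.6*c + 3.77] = 2.52*c + 2.6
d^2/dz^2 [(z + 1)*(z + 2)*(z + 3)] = 6*z + 12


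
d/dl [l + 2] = 1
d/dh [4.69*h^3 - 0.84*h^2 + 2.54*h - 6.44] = 14.07*h^2 - 1.68*h + 2.54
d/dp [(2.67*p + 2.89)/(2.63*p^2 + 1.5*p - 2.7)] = (7.0221*p^2 + 4.005*p - (2.67*p + 2.89)*(5.26*p + 1.5) - 7.209)/(2.63*p^2 + 1.5*p - 2.7)^2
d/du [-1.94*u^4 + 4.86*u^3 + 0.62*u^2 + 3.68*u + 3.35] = -7.76*u^3 + 14.58*u^2 + 1.24*u + 3.68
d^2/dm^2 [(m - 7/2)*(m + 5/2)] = 2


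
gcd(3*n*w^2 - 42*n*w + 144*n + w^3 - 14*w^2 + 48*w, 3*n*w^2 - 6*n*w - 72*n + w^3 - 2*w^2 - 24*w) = 3*n*w - 18*n + w^2 - 6*w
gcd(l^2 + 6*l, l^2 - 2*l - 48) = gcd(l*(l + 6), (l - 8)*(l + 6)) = l + 6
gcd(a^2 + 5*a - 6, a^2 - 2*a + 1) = a - 1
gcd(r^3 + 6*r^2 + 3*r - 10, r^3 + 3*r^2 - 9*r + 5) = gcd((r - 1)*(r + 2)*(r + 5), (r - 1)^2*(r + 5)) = r^2 + 4*r - 5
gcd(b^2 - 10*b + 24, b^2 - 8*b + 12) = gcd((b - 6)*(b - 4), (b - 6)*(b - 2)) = b - 6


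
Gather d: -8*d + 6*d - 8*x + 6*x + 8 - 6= -2*d - 2*x + 2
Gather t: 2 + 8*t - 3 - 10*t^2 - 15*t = -10*t^2 - 7*t - 1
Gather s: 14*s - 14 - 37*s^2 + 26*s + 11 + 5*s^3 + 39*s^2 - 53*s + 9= 5*s^3 + 2*s^2 - 13*s + 6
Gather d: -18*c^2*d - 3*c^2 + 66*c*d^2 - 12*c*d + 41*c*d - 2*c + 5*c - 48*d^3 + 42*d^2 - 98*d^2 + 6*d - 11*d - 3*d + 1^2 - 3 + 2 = -3*c^2 + 3*c - 48*d^3 + d^2*(66*c - 56) + d*(-18*c^2 + 29*c - 8)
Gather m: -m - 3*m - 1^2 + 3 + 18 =20 - 4*m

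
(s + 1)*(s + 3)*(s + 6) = s^3 + 10*s^2 + 27*s + 18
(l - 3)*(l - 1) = l^2 - 4*l + 3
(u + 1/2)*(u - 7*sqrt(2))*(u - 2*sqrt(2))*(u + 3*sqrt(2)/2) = u^4 - 15*sqrt(2)*u^3/2 + u^3/2 - 15*sqrt(2)*u^2/4 + u^2 + u/2 + 42*sqrt(2)*u + 21*sqrt(2)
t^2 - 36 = (t - 6)*(t + 6)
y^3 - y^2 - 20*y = y*(y - 5)*(y + 4)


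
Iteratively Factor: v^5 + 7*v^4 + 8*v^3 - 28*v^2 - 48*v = (v + 2)*(v^4 + 5*v^3 - 2*v^2 - 24*v) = v*(v + 2)*(v^3 + 5*v^2 - 2*v - 24) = v*(v - 2)*(v + 2)*(v^2 + 7*v + 12) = v*(v - 2)*(v + 2)*(v + 4)*(v + 3)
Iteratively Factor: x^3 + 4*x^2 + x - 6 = (x - 1)*(x^2 + 5*x + 6) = (x - 1)*(x + 3)*(x + 2)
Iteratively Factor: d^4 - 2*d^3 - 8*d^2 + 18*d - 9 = (d - 1)*(d^3 - d^2 - 9*d + 9) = (d - 1)^2*(d^2 - 9) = (d - 3)*(d - 1)^2*(d + 3)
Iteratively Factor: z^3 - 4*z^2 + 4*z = (z - 2)*(z^2 - 2*z) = (z - 2)^2*(z)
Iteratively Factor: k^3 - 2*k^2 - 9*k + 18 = (k - 3)*(k^2 + k - 6) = (k - 3)*(k + 3)*(k - 2)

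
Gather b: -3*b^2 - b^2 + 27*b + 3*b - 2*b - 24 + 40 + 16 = -4*b^2 + 28*b + 32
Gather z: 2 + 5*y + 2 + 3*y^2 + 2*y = 3*y^2 + 7*y + 4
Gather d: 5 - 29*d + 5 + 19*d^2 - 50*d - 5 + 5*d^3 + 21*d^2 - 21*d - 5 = 5*d^3 + 40*d^2 - 100*d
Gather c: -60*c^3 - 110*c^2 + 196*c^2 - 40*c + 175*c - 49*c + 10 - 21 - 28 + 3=-60*c^3 + 86*c^2 + 86*c - 36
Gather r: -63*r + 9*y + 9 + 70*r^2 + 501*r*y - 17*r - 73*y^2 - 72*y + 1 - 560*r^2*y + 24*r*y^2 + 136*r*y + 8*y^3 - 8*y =r^2*(70 - 560*y) + r*(24*y^2 + 637*y - 80) + 8*y^3 - 73*y^2 - 71*y + 10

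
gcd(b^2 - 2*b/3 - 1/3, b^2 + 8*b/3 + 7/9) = b + 1/3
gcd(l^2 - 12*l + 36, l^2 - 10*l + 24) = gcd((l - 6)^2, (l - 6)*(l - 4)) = l - 6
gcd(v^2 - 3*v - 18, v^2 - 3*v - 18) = v^2 - 3*v - 18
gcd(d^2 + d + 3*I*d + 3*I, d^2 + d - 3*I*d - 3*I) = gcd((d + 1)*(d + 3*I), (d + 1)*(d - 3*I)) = d + 1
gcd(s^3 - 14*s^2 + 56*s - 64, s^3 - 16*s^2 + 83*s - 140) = s - 4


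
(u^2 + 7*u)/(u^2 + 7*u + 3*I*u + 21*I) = u/(u + 3*I)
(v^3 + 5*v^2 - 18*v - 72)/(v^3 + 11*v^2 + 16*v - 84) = (v^2 - v - 12)/(v^2 + 5*v - 14)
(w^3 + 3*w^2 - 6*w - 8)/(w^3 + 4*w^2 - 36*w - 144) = (w^2 - w - 2)/(w^2 - 36)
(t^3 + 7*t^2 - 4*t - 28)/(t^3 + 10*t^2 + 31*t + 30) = (t^2 + 5*t - 14)/(t^2 + 8*t + 15)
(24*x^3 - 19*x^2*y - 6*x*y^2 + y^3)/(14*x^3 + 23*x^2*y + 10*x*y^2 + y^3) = (24*x^3 - 19*x^2*y - 6*x*y^2 + y^3)/(14*x^3 + 23*x^2*y + 10*x*y^2 + y^3)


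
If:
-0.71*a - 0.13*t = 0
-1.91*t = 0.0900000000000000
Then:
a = 0.01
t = -0.05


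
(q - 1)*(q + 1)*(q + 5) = q^3 + 5*q^2 - q - 5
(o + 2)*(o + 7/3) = o^2 + 13*o/3 + 14/3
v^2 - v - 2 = (v - 2)*(v + 1)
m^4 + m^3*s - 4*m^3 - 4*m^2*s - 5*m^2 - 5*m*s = m*(m - 5)*(m + 1)*(m + s)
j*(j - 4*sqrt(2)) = j^2 - 4*sqrt(2)*j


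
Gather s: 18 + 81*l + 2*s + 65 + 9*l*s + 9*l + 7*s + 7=90*l + s*(9*l + 9) + 90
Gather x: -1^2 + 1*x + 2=x + 1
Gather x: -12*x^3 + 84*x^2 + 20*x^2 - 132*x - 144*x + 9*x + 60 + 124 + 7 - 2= -12*x^3 + 104*x^2 - 267*x + 189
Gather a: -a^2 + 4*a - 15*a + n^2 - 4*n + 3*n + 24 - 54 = -a^2 - 11*a + n^2 - n - 30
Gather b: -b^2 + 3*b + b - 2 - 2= -b^2 + 4*b - 4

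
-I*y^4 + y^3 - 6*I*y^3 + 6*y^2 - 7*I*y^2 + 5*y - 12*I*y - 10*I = (y + 5)*(y - I)*(y + 2*I)*(-I*y - I)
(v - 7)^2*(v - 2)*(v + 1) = v^4 - 15*v^3 + 61*v^2 - 21*v - 98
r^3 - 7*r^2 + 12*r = r*(r - 4)*(r - 3)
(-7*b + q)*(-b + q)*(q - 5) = 7*b^2*q - 35*b^2 - 8*b*q^2 + 40*b*q + q^3 - 5*q^2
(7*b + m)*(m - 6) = 7*b*m - 42*b + m^2 - 6*m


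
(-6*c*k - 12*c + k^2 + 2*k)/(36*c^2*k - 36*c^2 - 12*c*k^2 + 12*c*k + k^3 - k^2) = (-k - 2)/(6*c*k - 6*c - k^2 + k)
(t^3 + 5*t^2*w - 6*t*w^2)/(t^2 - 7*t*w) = (t^2 + 5*t*w - 6*w^2)/(t - 7*w)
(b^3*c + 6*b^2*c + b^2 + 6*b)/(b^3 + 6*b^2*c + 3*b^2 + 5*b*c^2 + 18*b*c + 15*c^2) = b*(b^2*c + 6*b*c + b + 6)/(b^3 + 6*b^2*c + 3*b^2 + 5*b*c^2 + 18*b*c + 15*c^2)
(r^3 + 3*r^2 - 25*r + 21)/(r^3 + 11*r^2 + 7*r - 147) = (r - 1)/(r + 7)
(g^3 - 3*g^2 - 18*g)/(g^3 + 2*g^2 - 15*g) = (g^2 - 3*g - 18)/(g^2 + 2*g - 15)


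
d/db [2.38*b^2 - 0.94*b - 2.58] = 4.76*b - 0.94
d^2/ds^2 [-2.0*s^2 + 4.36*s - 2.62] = -4.00000000000000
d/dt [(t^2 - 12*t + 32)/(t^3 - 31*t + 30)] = (2*(t - 6)*(t^3 - 31*t + 30) - (3*t^2 - 31)*(t^2 - 12*t + 32))/(t^3 - 31*t + 30)^2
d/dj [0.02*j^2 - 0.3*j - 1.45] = 0.04*j - 0.3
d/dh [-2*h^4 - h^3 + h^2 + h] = -8*h^3 - 3*h^2 + 2*h + 1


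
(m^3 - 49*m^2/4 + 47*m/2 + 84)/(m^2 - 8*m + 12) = (m^2 - 25*m/4 - 14)/(m - 2)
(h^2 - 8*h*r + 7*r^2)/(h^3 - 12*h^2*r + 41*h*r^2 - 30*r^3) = (h - 7*r)/(h^2 - 11*h*r + 30*r^2)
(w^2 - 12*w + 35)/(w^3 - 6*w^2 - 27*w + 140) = (w - 5)/(w^2 + w - 20)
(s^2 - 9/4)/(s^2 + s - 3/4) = (2*s - 3)/(2*s - 1)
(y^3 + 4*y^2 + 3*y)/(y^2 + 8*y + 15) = y*(y + 1)/(y + 5)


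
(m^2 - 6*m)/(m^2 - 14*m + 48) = m/(m - 8)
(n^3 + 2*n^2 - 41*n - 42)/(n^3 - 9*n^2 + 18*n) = (n^2 + 8*n + 7)/(n*(n - 3))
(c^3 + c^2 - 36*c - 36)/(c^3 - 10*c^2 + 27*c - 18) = (c^2 + 7*c + 6)/(c^2 - 4*c + 3)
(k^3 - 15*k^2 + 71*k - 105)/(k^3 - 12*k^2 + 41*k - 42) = (k - 5)/(k - 2)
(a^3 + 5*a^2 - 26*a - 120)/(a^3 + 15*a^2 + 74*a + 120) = (a - 5)/(a + 5)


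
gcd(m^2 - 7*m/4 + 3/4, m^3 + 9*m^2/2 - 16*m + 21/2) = m - 1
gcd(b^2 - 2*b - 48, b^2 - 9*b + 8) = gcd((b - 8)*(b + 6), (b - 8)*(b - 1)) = b - 8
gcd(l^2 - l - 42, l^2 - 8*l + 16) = 1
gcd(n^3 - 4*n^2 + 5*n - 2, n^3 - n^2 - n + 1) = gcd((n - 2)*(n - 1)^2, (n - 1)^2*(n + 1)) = n^2 - 2*n + 1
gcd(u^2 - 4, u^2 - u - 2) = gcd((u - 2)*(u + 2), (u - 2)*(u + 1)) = u - 2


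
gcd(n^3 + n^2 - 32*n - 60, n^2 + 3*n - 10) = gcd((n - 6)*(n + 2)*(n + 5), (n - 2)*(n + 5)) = n + 5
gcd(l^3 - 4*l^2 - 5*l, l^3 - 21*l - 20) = l^2 - 4*l - 5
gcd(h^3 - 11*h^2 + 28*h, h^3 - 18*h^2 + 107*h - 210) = h - 7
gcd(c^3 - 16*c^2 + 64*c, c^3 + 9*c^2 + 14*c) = c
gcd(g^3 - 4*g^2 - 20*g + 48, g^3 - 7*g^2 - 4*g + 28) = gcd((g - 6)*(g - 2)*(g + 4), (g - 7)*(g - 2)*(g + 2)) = g - 2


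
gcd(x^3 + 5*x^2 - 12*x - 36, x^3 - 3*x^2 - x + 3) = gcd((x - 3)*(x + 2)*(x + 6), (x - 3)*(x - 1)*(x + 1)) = x - 3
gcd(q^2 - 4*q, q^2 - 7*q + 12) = q - 4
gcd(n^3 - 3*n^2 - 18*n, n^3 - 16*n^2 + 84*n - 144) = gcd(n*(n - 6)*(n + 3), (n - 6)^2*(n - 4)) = n - 6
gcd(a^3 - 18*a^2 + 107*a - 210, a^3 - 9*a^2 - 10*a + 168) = a^2 - 13*a + 42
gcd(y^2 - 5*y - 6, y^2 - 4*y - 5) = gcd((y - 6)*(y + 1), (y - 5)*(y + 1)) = y + 1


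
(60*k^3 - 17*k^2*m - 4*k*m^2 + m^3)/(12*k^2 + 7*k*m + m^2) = (15*k^2 - 8*k*m + m^2)/(3*k + m)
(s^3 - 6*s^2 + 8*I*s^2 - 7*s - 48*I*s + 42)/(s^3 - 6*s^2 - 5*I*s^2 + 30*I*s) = (s^2 + 8*I*s - 7)/(s*(s - 5*I))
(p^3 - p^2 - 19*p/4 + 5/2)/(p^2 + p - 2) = (p^2 - 3*p + 5/4)/(p - 1)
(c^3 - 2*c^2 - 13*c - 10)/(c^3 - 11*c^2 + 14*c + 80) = (c + 1)/(c - 8)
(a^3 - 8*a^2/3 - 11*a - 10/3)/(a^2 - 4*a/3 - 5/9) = 3*(a^2 - 3*a - 10)/(3*a - 5)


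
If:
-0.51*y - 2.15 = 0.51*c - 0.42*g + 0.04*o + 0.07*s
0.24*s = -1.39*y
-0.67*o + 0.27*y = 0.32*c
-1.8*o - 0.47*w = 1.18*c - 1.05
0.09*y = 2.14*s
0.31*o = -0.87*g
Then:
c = -5.13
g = -0.87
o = 2.45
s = 0.00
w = 5.73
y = 0.00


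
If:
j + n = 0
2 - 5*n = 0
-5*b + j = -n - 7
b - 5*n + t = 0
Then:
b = 7/5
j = -2/5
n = 2/5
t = 3/5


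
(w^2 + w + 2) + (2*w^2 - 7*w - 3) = 3*w^2 - 6*w - 1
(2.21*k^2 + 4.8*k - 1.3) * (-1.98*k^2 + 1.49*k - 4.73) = -4.3758*k^4 - 6.2111*k^3 - 0.727300000000001*k^2 - 24.641*k + 6.149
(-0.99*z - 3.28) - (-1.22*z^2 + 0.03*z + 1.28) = 1.22*z^2 - 1.02*z - 4.56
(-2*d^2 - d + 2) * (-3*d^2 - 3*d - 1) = 6*d^4 + 9*d^3 - d^2 - 5*d - 2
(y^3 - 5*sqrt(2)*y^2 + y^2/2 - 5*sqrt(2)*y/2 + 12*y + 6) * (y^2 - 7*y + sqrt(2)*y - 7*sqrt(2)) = y^5 - 13*y^4/2 - 4*sqrt(2)*y^4 - 3*y^3/2 + 26*sqrt(2)*y^3 - 13*y^2 + 26*sqrt(2)*y^2 - 78*sqrt(2)*y - 7*y - 42*sqrt(2)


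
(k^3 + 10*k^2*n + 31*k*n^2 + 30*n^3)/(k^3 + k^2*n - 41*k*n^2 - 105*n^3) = (k + 2*n)/(k - 7*n)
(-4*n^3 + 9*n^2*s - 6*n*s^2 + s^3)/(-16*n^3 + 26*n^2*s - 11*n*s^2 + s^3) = (4*n^2 - 5*n*s + s^2)/(16*n^2 - 10*n*s + s^2)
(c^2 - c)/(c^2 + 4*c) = (c - 1)/(c + 4)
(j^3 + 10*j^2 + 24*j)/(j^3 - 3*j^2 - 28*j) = (j + 6)/(j - 7)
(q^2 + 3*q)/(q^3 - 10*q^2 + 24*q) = (q + 3)/(q^2 - 10*q + 24)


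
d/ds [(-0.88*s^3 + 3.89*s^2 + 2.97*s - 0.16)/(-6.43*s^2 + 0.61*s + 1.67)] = (5.6584*s^4 - 1.0736*s^3 + 17.0612*s^2 + 10.935*s + 5.0575)/(41.3449*s^4 - 7.8446*s^3 - 21.1041*s^2 + 2.0374*s + 2.7889)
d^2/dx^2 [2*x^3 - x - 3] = 12*x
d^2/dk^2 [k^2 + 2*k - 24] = 2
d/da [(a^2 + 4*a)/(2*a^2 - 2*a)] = -5/(2*a^2 - 4*a + 2)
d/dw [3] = 0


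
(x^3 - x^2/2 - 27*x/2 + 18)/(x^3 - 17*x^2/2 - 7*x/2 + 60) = (2*x^2 + 5*x - 12)/(2*x^2 - 11*x - 40)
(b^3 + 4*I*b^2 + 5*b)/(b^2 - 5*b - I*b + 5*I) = b*(b + 5*I)/(b - 5)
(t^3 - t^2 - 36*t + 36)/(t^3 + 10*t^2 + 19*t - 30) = (t - 6)/(t + 5)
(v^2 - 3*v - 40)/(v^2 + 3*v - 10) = (v - 8)/(v - 2)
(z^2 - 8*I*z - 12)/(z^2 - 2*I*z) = (z - 6*I)/z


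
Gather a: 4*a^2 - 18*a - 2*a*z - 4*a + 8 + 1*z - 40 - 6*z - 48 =4*a^2 + a*(-2*z - 22) - 5*z - 80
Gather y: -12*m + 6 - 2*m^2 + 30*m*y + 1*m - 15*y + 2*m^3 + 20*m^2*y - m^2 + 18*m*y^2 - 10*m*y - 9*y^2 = 2*m^3 - 3*m^2 - 11*m + y^2*(18*m - 9) + y*(20*m^2 + 20*m - 15) + 6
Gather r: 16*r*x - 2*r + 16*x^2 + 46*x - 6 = r*(16*x - 2) + 16*x^2 + 46*x - 6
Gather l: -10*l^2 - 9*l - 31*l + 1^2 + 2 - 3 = -10*l^2 - 40*l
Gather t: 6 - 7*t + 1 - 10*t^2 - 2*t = -10*t^2 - 9*t + 7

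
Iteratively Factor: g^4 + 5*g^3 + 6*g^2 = (g + 3)*(g^3 + 2*g^2) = g*(g + 3)*(g^2 + 2*g) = g*(g + 2)*(g + 3)*(g)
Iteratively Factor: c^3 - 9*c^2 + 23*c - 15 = (c - 5)*(c^2 - 4*c + 3) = (c - 5)*(c - 3)*(c - 1)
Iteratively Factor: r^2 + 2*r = (r + 2)*(r)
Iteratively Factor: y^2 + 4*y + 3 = (y + 1)*(y + 3)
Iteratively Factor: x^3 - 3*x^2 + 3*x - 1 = (x - 1)*(x^2 - 2*x + 1) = (x - 1)^2*(x - 1)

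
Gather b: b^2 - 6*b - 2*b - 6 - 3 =b^2 - 8*b - 9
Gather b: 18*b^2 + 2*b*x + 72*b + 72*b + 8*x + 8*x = 18*b^2 + b*(2*x + 144) + 16*x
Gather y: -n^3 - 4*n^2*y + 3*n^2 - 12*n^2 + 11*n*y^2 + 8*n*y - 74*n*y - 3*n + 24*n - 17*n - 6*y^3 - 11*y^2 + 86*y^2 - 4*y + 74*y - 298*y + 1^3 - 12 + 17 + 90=-n^3 - 9*n^2 + 4*n - 6*y^3 + y^2*(11*n + 75) + y*(-4*n^2 - 66*n - 228) + 96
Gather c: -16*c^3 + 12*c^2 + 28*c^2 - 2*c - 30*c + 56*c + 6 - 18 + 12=-16*c^3 + 40*c^2 + 24*c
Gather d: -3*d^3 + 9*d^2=-3*d^3 + 9*d^2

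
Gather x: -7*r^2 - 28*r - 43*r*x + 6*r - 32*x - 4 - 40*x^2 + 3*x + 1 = -7*r^2 - 22*r - 40*x^2 + x*(-43*r - 29) - 3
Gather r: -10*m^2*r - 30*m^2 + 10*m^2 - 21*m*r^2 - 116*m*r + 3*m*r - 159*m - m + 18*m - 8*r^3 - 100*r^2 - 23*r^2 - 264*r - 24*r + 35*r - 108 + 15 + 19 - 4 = -20*m^2 - 142*m - 8*r^3 + r^2*(-21*m - 123) + r*(-10*m^2 - 113*m - 253) - 78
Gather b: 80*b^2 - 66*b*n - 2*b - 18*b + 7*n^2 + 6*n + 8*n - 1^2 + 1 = 80*b^2 + b*(-66*n - 20) + 7*n^2 + 14*n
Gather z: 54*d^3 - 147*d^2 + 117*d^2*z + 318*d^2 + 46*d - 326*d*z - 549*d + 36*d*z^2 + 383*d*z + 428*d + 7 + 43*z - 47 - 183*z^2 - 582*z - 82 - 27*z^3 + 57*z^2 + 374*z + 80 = 54*d^3 + 171*d^2 - 75*d - 27*z^3 + z^2*(36*d - 126) + z*(117*d^2 + 57*d - 165) - 42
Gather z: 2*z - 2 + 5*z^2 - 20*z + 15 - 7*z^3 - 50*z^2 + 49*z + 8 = -7*z^3 - 45*z^2 + 31*z + 21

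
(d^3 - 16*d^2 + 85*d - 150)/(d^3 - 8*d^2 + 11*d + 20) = (d^2 - 11*d + 30)/(d^2 - 3*d - 4)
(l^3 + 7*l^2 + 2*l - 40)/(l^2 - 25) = (l^2 + 2*l - 8)/(l - 5)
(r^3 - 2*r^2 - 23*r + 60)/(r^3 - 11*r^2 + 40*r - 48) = (r + 5)/(r - 4)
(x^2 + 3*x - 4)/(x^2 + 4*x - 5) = (x + 4)/(x + 5)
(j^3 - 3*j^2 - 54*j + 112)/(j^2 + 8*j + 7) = (j^2 - 10*j + 16)/(j + 1)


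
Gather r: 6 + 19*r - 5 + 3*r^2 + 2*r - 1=3*r^2 + 21*r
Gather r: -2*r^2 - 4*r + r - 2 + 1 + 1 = -2*r^2 - 3*r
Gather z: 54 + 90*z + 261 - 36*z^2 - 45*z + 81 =-36*z^2 + 45*z + 396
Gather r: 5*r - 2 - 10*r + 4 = 2 - 5*r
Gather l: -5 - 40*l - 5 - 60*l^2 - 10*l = -60*l^2 - 50*l - 10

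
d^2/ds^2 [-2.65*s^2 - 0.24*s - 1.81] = -5.30000000000000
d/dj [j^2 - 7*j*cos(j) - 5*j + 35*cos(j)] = 7*j*sin(j) + 2*j - 35*sin(j) - 7*cos(j) - 5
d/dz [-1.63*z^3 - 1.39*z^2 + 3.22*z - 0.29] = -4.89*z^2 - 2.78*z + 3.22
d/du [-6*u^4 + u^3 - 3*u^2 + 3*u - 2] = -24*u^3 + 3*u^2 - 6*u + 3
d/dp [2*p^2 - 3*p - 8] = 4*p - 3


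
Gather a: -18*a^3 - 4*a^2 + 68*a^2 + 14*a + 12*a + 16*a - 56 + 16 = -18*a^3 + 64*a^2 + 42*a - 40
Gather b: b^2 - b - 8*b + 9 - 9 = b^2 - 9*b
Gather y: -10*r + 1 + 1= 2 - 10*r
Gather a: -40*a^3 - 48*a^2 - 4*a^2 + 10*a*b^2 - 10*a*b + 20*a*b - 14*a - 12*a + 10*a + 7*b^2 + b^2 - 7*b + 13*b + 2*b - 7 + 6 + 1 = -40*a^3 - 52*a^2 + a*(10*b^2 + 10*b - 16) + 8*b^2 + 8*b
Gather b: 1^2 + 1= 2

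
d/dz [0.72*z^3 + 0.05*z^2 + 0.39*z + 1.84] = 2.16*z^2 + 0.1*z + 0.39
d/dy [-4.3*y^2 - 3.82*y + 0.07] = -8.6*y - 3.82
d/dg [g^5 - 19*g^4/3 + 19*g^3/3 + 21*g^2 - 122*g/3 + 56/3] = 5*g^4 - 76*g^3/3 + 19*g^2 + 42*g - 122/3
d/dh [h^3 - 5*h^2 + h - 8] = 3*h^2 - 10*h + 1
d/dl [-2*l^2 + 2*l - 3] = 2 - 4*l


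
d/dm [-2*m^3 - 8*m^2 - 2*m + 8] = -6*m^2 - 16*m - 2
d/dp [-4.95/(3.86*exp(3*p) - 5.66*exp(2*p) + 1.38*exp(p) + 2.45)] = (57.321*exp(2*p) - 56.034*exp(p) + 6.831)*exp(p)/(3.86*exp(3*p) - 5.66*exp(2*p) + 1.38*exp(p) + 2.45)^2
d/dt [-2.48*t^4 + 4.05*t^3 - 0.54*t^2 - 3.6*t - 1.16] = -9.92*t^3 + 12.15*t^2 - 1.08*t - 3.6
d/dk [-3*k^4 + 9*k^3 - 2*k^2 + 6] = k*(-12*k^2 + 27*k - 4)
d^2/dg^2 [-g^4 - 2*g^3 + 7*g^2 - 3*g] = -12*g^2 - 12*g + 14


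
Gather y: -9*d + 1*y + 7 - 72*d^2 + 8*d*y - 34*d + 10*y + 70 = -72*d^2 - 43*d + y*(8*d + 11) + 77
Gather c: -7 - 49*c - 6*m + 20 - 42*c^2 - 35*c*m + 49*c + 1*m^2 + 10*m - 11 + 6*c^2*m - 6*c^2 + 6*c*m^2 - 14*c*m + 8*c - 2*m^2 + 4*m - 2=c^2*(6*m - 48) + c*(6*m^2 - 49*m + 8) - m^2 + 8*m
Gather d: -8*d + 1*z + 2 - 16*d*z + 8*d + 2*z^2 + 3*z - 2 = -16*d*z + 2*z^2 + 4*z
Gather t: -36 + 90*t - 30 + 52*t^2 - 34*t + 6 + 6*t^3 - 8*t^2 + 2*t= 6*t^3 + 44*t^2 + 58*t - 60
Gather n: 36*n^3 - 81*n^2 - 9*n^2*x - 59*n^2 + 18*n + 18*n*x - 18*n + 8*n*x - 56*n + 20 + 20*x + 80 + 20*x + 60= 36*n^3 + n^2*(-9*x - 140) + n*(26*x - 56) + 40*x + 160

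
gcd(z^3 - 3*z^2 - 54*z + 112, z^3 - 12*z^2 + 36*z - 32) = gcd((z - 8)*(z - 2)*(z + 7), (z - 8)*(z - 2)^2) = z^2 - 10*z + 16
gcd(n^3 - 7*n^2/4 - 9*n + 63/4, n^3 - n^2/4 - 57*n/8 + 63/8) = n^2 + 5*n/4 - 21/4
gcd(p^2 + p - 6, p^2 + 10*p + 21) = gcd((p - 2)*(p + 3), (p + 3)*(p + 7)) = p + 3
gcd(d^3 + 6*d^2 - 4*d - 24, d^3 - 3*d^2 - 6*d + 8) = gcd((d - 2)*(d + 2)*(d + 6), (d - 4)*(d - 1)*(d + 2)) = d + 2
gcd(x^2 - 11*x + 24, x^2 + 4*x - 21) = x - 3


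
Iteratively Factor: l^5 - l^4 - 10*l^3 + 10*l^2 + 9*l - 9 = (l + 1)*(l^4 - 2*l^3 - 8*l^2 + 18*l - 9) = (l - 1)*(l + 1)*(l^3 - l^2 - 9*l + 9) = (l - 1)*(l + 1)*(l + 3)*(l^2 - 4*l + 3) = (l - 3)*(l - 1)*(l + 1)*(l + 3)*(l - 1)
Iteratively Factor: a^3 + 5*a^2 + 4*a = (a)*(a^2 + 5*a + 4) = a*(a + 1)*(a + 4)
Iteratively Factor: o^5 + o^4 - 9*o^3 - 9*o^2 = (o)*(o^4 + o^3 - 9*o^2 - 9*o) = o*(o + 1)*(o^3 - 9*o) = o^2*(o + 1)*(o^2 - 9) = o^2*(o + 1)*(o + 3)*(o - 3)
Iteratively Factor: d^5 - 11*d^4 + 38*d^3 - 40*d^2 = (d)*(d^4 - 11*d^3 + 38*d^2 - 40*d) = d*(d - 5)*(d^3 - 6*d^2 + 8*d) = d*(d - 5)*(d - 4)*(d^2 - 2*d) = d^2*(d - 5)*(d - 4)*(d - 2)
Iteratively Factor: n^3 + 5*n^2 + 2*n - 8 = (n + 4)*(n^2 + n - 2) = (n - 1)*(n + 4)*(n + 2)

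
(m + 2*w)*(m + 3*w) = m^2 + 5*m*w + 6*w^2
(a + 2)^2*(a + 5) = a^3 + 9*a^2 + 24*a + 20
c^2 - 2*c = c*(c - 2)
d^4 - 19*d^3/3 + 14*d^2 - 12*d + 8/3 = (d - 2)^3*(d - 1/3)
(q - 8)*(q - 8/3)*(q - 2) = q^3 - 38*q^2/3 + 128*q/3 - 128/3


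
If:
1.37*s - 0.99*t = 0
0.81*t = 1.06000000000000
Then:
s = 0.95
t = 1.31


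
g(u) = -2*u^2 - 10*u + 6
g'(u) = -4*u - 10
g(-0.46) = 10.18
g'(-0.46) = -8.16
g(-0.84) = 12.99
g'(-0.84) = -6.64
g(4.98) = -93.40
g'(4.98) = -29.92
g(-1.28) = 15.52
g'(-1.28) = -4.88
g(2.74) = -36.42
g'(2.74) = -20.96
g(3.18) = -46.02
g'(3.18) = -22.72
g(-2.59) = 18.48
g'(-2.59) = 0.36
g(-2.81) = 18.31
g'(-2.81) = 1.24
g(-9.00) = -66.00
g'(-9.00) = 26.00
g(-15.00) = -294.00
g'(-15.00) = 50.00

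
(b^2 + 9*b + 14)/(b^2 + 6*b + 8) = (b + 7)/(b + 4)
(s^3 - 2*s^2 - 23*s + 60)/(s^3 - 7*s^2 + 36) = (s^2 + s - 20)/(s^2 - 4*s - 12)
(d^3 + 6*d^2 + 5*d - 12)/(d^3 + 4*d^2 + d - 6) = (d + 4)/(d + 2)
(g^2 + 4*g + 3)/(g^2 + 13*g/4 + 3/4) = 4*(g + 1)/(4*g + 1)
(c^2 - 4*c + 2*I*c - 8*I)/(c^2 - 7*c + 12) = (c + 2*I)/(c - 3)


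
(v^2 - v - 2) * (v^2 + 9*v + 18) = v^4 + 8*v^3 + 7*v^2 - 36*v - 36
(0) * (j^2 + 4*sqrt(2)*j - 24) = 0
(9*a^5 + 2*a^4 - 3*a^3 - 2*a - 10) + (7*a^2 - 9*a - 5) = 9*a^5 + 2*a^4 - 3*a^3 + 7*a^2 - 11*a - 15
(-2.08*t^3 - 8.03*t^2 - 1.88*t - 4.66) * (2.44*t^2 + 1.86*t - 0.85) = -5.0752*t^5 - 23.462*t^4 - 17.755*t^3 - 8.0417*t^2 - 7.0696*t + 3.961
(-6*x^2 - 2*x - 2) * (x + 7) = -6*x^3 - 44*x^2 - 16*x - 14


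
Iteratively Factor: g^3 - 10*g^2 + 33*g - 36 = (g - 4)*(g^2 - 6*g + 9) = (g - 4)*(g - 3)*(g - 3)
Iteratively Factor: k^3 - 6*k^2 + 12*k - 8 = (k - 2)*(k^2 - 4*k + 4) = (k - 2)^2*(k - 2)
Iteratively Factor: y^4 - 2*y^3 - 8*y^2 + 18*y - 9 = (y + 3)*(y^3 - 5*y^2 + 7*y - 3) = (y - 1)*(y + 3)*(y^2 - 4*y + 3) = (y - 1)^2*(y + 3)*(y - 3)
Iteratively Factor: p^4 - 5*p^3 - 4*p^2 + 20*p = (p - 2)*(p^3 - 3*p^2 - 10*p) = (p - 5)*(p - 2)*(p^2 + 2*p) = (p - 5)*(p - 2)*(p + 2)*(p)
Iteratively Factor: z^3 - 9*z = (z - 3)*(z^2 + 3*z) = (z - 3)*(z + 3)*(z)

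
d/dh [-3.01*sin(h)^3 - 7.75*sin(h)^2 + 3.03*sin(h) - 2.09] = (-9.03*sin(h)^2 - 15.5*sin(h) + 3.03)*cos(h)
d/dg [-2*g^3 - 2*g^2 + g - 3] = -6*g^2 - 4*g + 1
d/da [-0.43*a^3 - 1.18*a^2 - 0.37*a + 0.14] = -1.29*a^2 - 2.36*a - 0.37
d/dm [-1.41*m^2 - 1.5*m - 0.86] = -2.82*m - 1.5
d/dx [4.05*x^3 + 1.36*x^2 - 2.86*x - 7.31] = 12.15*x^2 + 2.72*x - 2.86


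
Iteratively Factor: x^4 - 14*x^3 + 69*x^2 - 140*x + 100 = (x - 5)*(x^3 - 9*x^2 + 24*x - 20) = (x - 5)*(x - 2)*(x^2 - 7*x + 10) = (x - 5)^2*(x - 2)*(x - 2)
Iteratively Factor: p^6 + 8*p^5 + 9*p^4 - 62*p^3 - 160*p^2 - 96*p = (p + 4)*(p^5 + 4*p^4 - 7*p^3 - 34*p^2 - 24*p) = (p + 1)*(p + 4)*(p^4 + 3*p^3 - 10*p^2 - 24*p) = (p - 3)*(p + 1)*(p + 4)*(p^3 + 6*p^2 + 8*p) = p*(p - 3)*(p + 1)*(p + 4)*(p^2 + 6*p + 8) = p*(p - 3)*(p + 1)*(p + 2)*(p + 4)*(p + 4)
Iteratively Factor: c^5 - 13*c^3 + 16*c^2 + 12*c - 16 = (c - 1)*(c^4 + c^3 - 12*c^2 + 4*c + 16) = (c - 1)*(c + 4)*(c^3 - 3*c^2 + 4) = (c - 2)*(c - 1)*(c + 4)*(c^2 - c - 2) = (c - 2)^2*(c - 1)*(c + 4)*(c + 1)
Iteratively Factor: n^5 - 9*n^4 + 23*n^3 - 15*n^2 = (n - 5)*(n^4 - 4*n^3 + 3*n^2) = (n - 5)*(n - 1)*(n^3 - 3*n^2) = (n - 5)*(n - 3)*(n - 1)*(n^2) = n*(n - 5)*(n - 3)*(n - 1)*(n)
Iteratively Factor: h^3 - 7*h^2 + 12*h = (h - 3)*(h^2 - 4*h) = (h - 4)*(h - 3)*(h)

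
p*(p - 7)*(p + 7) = p^3 - 49*p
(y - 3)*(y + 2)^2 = y^3 + y^2 - 8*y - 12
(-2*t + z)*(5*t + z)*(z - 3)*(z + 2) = -10*t^2*z^2 + 10*t^2*z + 60*t^2 + 3*t*z^3 - 3*t*z^2 - 18*t*z + z^4 - z^3 - 6*z^2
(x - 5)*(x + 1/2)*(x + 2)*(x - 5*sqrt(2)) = x^4 - 5*sqrt(2)*x^3 - 5*x^3/2 - 23*x^2/2 + 25*sqrt(2)*x^2/2 - 5*x + 115*sqrt(2)*x/2 + 25*sqrt(2)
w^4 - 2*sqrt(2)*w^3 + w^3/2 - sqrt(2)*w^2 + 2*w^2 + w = w*(w + 1/2)*(w - sqrt(2))^2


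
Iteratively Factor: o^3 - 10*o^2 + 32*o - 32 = (o - 4)*(o^2 - 6*o + 8) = (o - 4)^2*(o - 2)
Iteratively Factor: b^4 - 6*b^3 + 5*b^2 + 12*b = (b - 4)*(b^3 - 2*b^2 - 3*b) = b*(b - 4)*(b^2 - 2*b - 3) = b*(b - 4)*(b - 3)*(b + 1)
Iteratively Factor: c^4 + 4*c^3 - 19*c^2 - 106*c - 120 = (c + 2)*(c^3 + 2*c^2 - 23*c - 60) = (c + 2)*(c + 3)*(c^2 - c - 20) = (c - 5)*(c + 2)*(c + 3)*(c + 4)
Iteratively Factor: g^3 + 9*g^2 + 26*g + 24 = (g + 4)*(g^2 + 5*g + 6) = (g + 3)*(g + 4)*(g + 2)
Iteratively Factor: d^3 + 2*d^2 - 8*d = (d - 2)*(d^2 + 4*d) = d*(d - 2)*(d + 4)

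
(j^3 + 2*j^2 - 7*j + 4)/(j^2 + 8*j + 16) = (j^2 - 2*j + 1)/(j + 4)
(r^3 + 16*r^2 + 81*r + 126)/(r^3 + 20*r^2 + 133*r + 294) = (r + 3)/(r + 7)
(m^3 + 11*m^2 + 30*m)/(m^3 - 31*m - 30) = m*(m + 6)/(m^2 - 5*m - 6)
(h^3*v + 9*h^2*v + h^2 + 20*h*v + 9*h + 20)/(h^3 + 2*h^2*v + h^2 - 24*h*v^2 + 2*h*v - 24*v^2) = (h^3*v + 9*h^2*v + h^2 + 20*h*v + 9*h + 20)/(h^3 + 2*h^2*v + h^2 - 24*h*v^2 + 2*h*v - 24*v^2)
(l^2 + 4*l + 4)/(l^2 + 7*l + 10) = (l + 2)/(l + 5)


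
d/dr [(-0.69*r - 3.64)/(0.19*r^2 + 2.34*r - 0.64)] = (0.1311*r^2 + 1.3832*r + 8.9592)/(0.0361*r^4 + 0.8892*r^3 + 5.2324*r^2 - 2.9952*r + 0.4096)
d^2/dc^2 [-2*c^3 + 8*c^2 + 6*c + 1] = 16 - 12*c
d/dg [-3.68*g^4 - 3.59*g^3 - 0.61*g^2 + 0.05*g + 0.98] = -14.72*g^3 - 10.77*g^2 - 1.22*g + 0.05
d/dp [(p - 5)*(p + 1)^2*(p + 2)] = 4*p^3 - 3*p^2 - 30*p - 23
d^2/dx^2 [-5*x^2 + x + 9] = -10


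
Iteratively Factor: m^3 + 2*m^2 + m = (m)*(m^2 + 2*m + 1) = m*(m + 1)*(m + 1)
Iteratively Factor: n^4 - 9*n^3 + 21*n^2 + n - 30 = (n + 1)*(n^3 - 10*n^2 + 31*n - 30) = (n - 2)*(n + 1)*(n^2 - 8*n + 15) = (n - 3)*(n - 2)*(n + 1)*(n - 5)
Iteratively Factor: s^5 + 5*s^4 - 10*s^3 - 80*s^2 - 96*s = (s + 4)*(s^4 + s^3 - 14*s^2 - 24*s) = (s + 2)*(s + 4)*(s^3 - s^2 - 12*s) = (s + 2)*(s + 3)*(s + 4)*(s^2 - 4*s) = (s - 4)*(s + 2)*(s + 3)*(s + 4)*(s)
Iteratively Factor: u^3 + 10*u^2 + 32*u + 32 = (u + 4)*(u^2 + 6*u + 8) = (u + 2)*(u + 4)*(u + 4)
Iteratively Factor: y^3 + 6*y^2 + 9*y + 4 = (y + 1)*(y^2 + 5*y + 4) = (y + 1)^2*(y + 4)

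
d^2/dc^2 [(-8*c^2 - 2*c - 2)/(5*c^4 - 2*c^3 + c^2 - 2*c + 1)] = 4*(-300*c^8 - 30*c^7 - 166*c^6 - 117*c^5 + 195*c^4 + 25*c^3 + 15*c^2 + 3*c - 9)/(125*c^12 - 150*c^11 + 135*c^10 - 218*c^9 + 222*c^8 - 150*c^7 + 127*c^6 - 102*c^5 + 54*c^4 - 26*c^3 + 15*c^2 - 6*c + 1)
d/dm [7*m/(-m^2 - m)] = 7/(m + 1)^2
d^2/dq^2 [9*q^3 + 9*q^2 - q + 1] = 54*q + 18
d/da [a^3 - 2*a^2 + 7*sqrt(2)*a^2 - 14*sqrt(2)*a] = 3*a^2 - 4*a + 14*sqrt(2)*a - 14*sqrt(2)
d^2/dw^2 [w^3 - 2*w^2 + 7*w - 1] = 6*w - 4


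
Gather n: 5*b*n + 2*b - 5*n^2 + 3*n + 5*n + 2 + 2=2*b - 5*n^2 + n*(5*b + 8) + 4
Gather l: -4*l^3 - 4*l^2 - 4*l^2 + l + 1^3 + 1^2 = -4*l^3 - 8*l^2 + l + 2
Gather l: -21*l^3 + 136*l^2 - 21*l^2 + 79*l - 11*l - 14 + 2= -21*l^3 + 115*l^2 + 68*l - 12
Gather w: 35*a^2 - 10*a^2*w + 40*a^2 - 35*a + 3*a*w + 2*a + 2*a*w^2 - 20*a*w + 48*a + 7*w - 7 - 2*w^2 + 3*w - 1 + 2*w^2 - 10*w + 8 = 75*a^2 + 2*a*w^2 + 15*a + w*(-10*a^2 - 17*a)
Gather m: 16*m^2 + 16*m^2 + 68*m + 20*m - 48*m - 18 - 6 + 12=32*m^2 + 40*m - 12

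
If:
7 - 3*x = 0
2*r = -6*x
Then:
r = -7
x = 7/3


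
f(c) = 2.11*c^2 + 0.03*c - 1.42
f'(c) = 4.22*c + 0.03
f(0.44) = -1.00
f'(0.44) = 1.89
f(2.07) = 7.68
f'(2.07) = 8.77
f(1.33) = 2.35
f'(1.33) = 5.64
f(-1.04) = 0.83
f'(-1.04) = -4.36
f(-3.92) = 30.89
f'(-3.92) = -16.51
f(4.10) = 34.17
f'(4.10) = 17.33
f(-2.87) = 15.87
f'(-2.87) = -12.08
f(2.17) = 8.58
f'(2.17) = 9.19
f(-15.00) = 472.88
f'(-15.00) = -63.27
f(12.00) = 302.78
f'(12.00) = 50.67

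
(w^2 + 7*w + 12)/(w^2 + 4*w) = (w + 3)/w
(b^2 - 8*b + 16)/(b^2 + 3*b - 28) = (b - 4)/(b + 7)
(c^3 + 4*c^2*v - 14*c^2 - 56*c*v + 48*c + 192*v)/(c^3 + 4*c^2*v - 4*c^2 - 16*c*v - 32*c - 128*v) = (c - 6)/(c + 4)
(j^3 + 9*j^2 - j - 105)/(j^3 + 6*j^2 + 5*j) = (j^2 + 4*j - 21)/(j*(j + 1))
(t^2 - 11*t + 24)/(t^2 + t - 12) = (t - 8)/(t + 4)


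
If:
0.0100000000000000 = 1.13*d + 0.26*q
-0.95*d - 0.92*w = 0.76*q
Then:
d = 0.390977443609023*w + 0.0124223602484472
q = -1.69924812030075*w - 0.015527950310559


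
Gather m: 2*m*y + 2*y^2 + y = 2*m*y + 2*y^2 + y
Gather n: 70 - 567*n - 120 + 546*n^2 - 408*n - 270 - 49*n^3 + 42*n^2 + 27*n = -49*n^3 + 588*n^2 - 948*n - 320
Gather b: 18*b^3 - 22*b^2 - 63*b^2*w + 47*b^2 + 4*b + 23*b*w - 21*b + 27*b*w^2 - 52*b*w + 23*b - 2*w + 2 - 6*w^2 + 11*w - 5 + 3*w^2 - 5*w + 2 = 18*b^3 + b^2*(25 - 63*w) + b*(27*w^2 - 29*w + 6) - 3*w^2 + 4*w - 1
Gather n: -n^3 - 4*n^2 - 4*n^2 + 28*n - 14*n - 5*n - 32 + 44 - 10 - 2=-n^3 - 8*n^2 + 9*n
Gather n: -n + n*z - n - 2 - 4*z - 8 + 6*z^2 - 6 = n*(z - 2) + 6*z^2 - 4*z - 16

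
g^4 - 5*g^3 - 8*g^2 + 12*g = g*(g - 6)*(g - 1)*(g + 2)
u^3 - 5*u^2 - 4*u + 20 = (u - 5)*(u - 2)*(u + 2)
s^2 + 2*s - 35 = (s - 5)*(s + 7)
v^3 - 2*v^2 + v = v*(v - 1)^2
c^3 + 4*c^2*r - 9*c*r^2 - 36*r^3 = (c - 3*r)*(c + 3*r)*(c + 4*r)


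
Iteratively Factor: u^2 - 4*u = (u - 4)*(u)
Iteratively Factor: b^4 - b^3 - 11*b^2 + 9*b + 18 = (b - 3)*(b^3 + 2*b^2 - 5*b - 6) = (b - 3)*(b + 1)*(b^2 + b - 6) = (b - 3)*(b - 2)*(b + 1)*(b + 3)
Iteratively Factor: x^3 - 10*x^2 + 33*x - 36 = (x - 3)*(x^2 - 7*x + 12) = (x - 3)^2*(x - 4)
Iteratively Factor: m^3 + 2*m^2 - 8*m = (m - 2)*(m^2 + 4*m) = m*(m - 2)*(m + 4)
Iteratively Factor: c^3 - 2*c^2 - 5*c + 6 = (c + 2)*(c^2 - 4*c + 3) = (c - 1)*(c + 2)*(c - 3)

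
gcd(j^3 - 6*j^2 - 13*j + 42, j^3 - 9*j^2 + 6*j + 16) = j - 2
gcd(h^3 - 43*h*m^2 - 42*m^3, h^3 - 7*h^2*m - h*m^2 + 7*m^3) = h^2 - 6*h*m - 7*m^2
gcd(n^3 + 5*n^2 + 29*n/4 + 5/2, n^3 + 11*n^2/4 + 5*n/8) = n + 5/2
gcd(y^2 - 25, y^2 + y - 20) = y + 5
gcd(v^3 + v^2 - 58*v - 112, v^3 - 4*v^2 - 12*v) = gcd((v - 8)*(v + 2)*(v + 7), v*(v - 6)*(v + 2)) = v + 2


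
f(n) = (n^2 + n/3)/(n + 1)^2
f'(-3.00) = 0.58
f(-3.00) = 2.00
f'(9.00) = 0.02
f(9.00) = 0.84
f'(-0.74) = -51.21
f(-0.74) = 4.45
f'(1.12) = 0.23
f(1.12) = 0.36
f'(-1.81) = 5.05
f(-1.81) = 4.07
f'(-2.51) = 1.12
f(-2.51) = 2.40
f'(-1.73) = 6.55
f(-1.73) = 4.53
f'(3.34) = 0.07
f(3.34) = 0.65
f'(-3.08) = 0.53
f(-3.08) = 1.96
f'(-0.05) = 0.29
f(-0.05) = -0.02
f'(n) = (2*n + 1/3)/(n + 1)^2 - 2*(n^2 + n/3)/(n + 1)^3 = (5*n + 1)/(3*(n^3 + 3*n^2 + 3*n + 1))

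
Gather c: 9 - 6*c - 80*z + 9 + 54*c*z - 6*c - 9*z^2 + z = c*(54*z - 12) - 9*z^2 - 79*z + 18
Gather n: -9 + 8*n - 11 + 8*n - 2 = 16*n - 22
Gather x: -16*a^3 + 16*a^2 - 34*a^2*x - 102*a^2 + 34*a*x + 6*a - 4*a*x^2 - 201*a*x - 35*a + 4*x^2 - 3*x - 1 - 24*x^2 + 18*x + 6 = -16*a^3 - 86*a^2 - 29*a + x^2*(-4*a - 20) + x*(-34*a^2 - 167*a + 15) + 5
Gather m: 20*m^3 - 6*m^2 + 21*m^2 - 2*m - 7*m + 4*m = 20*m^3 + 15*m^2 - 5*m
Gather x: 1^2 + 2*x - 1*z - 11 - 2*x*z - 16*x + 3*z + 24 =x*(-2*z - 14) + 2*z + 14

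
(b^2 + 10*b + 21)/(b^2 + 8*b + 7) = (b + 3)/(b + 1)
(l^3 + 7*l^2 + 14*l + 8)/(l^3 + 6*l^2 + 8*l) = (l + 1)/l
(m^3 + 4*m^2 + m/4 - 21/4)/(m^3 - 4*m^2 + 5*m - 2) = (m^2 + 5*m + 21/4)/(m^2 - 3*m + 2)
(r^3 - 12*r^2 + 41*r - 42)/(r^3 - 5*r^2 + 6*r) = (r - 7)/r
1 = 1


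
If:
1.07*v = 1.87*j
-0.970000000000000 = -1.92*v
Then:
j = 0.29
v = 0.51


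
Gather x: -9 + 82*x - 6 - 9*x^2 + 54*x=-9*x^2 + 136*x - 15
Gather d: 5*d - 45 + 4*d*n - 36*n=d*(4*n + 5) - 36*n - 45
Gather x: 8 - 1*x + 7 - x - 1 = 14 - 2*x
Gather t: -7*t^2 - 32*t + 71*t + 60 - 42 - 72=-7*t^2 + 39*t - 54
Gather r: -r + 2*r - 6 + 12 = r + 6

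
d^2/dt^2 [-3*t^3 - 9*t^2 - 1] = -18*t - 18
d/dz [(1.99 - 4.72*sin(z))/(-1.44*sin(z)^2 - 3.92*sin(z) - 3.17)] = (-6.7968*sin(z)^2 + 5.7312*sin(z) + 22.7632)*cos(z)/(2.0736*sin(z)^4 + 11.2896*sin(z)^3 + 24.496*sin(z)^2 + 24.8528*sin(z) + 10.0489)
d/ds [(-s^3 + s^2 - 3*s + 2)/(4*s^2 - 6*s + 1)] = (-4*s^4 + 12*s^3 + 3*s^2 - 14*s + 9)/(16*s^4 - 48*s^3 + 44*s^2 - 12*s + 1)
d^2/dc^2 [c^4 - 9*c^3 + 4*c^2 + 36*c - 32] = 12*c^2 - 54*c + 8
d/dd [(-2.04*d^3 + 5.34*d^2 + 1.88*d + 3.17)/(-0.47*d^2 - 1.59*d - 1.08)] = (0.9588*d^4 + 6.4872*d^3 - 0.997400000000001*d^2 - 8.5546*d + 3.0099)/(0.2209*d^4 + 1.4946*d^3 + 3.5433*d^2 + 3.4344*d + 1.1664)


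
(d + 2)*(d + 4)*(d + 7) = d^3 + 13*d^2 + 50*d + 56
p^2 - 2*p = p*(p - 2)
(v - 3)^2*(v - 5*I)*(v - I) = v^4 - 6*v^3 - 6*I*v^3 + 4*v^2 + 36*I*v^2 + 30*v - 54*I*v - 45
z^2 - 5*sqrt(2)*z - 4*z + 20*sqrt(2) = (z - 4)*(z - 5*sqrt(2))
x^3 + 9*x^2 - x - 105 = (x - 3)*(x + 5)*(x + 7)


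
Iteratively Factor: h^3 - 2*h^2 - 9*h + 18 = (h - 3)*(h^2 + h - 6) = (h - 3)*(h + 3)*(h - 2)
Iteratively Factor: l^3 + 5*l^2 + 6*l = (l)*(l^2 + 5*l + 6) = l*(l + 2)*(l + 3)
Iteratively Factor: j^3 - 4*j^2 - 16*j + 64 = (j - 4)*(j^2 - 16) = (j - 4)^2*(j + 4)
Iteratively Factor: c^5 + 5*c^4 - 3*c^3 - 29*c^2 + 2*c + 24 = (c - 2)*(c^4 + 7*c^3 + 11*c^2 - 7*c - 12) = (c - 2)*(c + 1)*(c^3 + 6*c^2 + 5*c - 12) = (c - 2)*(c + 1)*(c + 3)*(c^2 + 3*c - 4) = (c - 2)*(c + 1)*(c + 3)*(c + 4)*(c - 1)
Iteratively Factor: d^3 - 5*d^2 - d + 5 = (d + 1)*(d^2 - 6*d + 5) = (d - 5)*(d + 1)*(d - 1)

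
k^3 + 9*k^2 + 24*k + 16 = (k + 1)*(k + 4)^2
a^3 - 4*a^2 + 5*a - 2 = (a - 2)*(a - 1)^2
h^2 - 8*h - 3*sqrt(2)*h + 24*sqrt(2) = (h - 8)*(h - 3*sqrt(2))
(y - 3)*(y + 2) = y^2 - y - 6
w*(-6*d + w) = -6*d*w + w^2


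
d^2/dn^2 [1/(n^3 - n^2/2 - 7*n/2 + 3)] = 4*((1 - 6*n)*(2*n^3 - n^2 - 7*n + 6) + (-6*n^2 + 2*n + 7)^2)/(2*n^3 - n^2 - 7*n + 6)^3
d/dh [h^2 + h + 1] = 2*h + 1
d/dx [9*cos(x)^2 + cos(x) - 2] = -(18*cos(x) + 1)*sin(x)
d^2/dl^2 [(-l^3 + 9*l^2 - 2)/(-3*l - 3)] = 2*(l^3 + 3*l^2 + 3*l - 7)/(3*(l^3 + 3*l^2 + 3*l + 1))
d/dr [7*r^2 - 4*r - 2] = 14*r - 4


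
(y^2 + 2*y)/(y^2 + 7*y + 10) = y/(y + 5)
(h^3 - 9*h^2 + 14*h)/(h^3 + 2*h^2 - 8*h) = (h - 7)/(h + 4)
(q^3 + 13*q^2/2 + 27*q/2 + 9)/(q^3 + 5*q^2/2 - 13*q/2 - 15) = (2*q + 3)/(2*q - 5)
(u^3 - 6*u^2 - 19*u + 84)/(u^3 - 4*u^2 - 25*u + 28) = (u - 3)/(u - 1)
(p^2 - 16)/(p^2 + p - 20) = (p + 4)/(p + 5)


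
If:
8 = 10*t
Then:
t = 4/5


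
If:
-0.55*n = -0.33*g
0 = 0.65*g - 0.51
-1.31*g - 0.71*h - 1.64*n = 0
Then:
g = 0.78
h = -2.54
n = 0.47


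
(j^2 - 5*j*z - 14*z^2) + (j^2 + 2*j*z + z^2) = 2*j^2 - 3*j*z - 13*z^2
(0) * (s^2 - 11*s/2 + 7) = 0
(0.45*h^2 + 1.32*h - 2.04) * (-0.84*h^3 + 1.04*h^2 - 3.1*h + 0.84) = -0.378*h^5 - 0.6408*h^4 + 1.6914*h^3 - 5.8356*h^2 + 7.4328*h - 1.7136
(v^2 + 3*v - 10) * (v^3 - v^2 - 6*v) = v^5 + 2*v^4 - 19*v^3 - 8*v^2 + 60*v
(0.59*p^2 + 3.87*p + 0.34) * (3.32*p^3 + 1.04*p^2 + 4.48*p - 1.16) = 1.9588*p^5 + 13.462*p^4 + 7.7968*p^3 + 17.0068*p^2 - 2.966*p - 0.3944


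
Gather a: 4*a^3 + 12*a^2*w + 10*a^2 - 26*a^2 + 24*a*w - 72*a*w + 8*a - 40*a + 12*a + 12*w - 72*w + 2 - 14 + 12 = 4*a^3 + a^2*(12*w - 16) + a*(-48*w - 20) - 60*w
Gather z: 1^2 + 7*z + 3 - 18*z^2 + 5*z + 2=-18*z^2 + 12*z + 6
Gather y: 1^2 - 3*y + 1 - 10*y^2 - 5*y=-10*y^2 - 8*y + 2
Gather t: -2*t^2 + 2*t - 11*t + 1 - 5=-2*t^2 - 9*t - 4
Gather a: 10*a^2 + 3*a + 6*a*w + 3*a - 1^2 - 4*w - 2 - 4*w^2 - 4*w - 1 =10*a^2 + a*(6*w + 6) - 4*w^2 - 8*w - 4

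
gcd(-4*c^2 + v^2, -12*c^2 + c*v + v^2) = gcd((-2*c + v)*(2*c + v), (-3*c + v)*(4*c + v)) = 1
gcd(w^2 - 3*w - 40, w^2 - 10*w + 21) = 1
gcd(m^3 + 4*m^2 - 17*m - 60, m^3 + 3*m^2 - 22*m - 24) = m - 4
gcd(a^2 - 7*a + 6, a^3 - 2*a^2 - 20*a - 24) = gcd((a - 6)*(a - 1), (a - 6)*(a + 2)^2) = a - 6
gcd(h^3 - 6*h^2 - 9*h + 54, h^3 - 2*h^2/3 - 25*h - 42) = h^2 - 3*h - 18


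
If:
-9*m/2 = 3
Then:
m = -2/3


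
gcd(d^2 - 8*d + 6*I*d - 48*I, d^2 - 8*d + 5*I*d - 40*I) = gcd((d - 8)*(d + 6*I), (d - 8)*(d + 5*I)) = d - 8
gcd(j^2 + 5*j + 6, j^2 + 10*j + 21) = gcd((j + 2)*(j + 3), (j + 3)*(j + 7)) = j + 3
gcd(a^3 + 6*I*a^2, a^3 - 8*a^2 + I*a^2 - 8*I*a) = a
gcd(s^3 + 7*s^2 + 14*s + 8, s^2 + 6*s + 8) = s^2 + 6*s + 8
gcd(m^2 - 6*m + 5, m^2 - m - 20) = m - 5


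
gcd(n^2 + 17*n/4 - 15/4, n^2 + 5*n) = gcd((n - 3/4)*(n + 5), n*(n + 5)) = n + 5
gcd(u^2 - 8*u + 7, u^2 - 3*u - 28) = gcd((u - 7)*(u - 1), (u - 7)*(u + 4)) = u - 7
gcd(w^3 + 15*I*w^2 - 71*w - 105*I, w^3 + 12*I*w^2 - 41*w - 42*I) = w^2 + 10*I*w - 21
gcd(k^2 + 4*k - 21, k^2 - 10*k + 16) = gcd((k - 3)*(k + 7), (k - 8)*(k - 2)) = 1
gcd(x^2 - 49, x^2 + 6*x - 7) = x + 7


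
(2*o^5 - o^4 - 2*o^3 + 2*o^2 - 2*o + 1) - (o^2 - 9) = 2*o^5 - o^4 - 2*o^3 + o^2 - 2*o + 10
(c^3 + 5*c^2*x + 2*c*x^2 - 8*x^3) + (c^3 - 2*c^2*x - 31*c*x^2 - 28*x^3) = 2*c^3 + 3*c^2*x - 29*c*x^2 - 36*x^3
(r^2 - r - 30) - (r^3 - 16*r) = -r^3 + r^2 + 15*r - 30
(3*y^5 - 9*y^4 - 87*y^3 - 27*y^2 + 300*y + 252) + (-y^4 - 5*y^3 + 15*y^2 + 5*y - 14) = 3*y^5 - 10*y^4 - 92*y^3 - 12*y^2 + 305*y + 238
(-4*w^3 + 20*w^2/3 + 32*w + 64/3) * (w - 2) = -4*w^4 + 44*w^3/3 + 56*w^2/3 - 128*w/3 - 128/3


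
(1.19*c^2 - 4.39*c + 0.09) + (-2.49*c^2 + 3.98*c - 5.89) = -1.3*c^2 - 0.41*c - 5.8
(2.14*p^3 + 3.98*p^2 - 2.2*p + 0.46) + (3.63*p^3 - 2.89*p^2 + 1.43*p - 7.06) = 5.77*p^3 + 1.09*p^2 - 0.77*p - 6.6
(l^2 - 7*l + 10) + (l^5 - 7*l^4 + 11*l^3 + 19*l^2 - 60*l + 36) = l^5 - 7*l^4 + 11*l^3 + 20*l^2 - 67*l + 46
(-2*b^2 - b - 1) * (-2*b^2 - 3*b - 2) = 4*b^4 + 8*b^3 + 9*b^2 + 5*b + 2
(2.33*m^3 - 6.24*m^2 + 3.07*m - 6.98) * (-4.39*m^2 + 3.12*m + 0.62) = -10.2287*m^5 + 34.6632*m^4 - 31.5015*m^3 + 36.3518*m^2 - 19.8742*m - 4.3276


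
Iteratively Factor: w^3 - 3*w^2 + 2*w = (w - 1)*(w^2 - 2*w) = w*(w - 1)*(w - 2)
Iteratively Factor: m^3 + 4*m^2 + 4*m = (m)*(m^2 + 4*m + 4) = m*(m + 2)*(m + 2)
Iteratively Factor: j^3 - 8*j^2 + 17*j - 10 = (j - 2)*(j^2 - 6*j + 5) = (j - 2)*(j - 1)*(j - 5)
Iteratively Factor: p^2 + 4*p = (p + 4)*(p)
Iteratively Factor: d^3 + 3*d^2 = (d + 3)*(d^2) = d*(d + 3)*(d)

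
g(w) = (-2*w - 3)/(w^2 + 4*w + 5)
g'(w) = (-2*w - 4)*(-2*w - 3)/(w^2 + 4*w + 5)^2 - 2/(w^2 + 4*w + 5)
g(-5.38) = 0.62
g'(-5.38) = 0.18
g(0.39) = -0.56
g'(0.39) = 0.10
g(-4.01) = 1.00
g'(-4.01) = 0.40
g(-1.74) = 0.45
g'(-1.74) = -2.09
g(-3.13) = 1.43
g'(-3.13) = 0.54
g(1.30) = -0.47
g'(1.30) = 0.09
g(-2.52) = 1.61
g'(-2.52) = -0.26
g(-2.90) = 1.55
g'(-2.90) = 0.43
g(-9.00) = 0.30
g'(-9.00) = 0.04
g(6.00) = -0.23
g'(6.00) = 0.03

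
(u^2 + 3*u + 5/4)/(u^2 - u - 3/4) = (2*u + 5)/(2*u - 3)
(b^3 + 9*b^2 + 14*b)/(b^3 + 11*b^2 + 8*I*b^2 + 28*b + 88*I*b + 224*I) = b*(b + 2)/(b^2 + 4*b*(1 + 2*I) + 32*I)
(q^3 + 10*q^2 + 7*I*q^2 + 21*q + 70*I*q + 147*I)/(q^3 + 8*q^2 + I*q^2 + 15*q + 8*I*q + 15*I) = (q^2 + 7*q*(1 + I) + 49*I)/(q^2 + q*(5 + I) + 5*I)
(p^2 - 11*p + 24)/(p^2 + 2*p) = (p^2 - 11*p + 24)/(p*(p + 2))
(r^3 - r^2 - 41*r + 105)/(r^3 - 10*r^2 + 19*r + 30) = (r^2 + 4*r - 21)/(r^2 - 5*r - 6)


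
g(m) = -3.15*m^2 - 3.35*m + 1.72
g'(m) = -6.3*m - 3.35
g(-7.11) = -133.70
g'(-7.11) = 41.44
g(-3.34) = -22.23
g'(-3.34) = 17.69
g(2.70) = -30.29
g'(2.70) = -20.36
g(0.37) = 0.05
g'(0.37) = -5.68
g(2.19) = -20.72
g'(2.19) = -17.15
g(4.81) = -87.27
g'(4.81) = -33.65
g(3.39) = -45.84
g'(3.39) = -24.71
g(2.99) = -36.46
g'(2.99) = -22.19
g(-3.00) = -16.58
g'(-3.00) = 15.55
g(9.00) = -283.58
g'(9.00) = -60.05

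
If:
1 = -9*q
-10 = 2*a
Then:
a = -5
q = -1/9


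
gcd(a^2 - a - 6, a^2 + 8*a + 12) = a + 2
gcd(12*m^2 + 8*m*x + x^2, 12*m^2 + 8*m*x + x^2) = 12*m^2 + 8*m*x + x^2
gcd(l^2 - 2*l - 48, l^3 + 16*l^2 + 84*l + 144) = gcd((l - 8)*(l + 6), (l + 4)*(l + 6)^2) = l + 6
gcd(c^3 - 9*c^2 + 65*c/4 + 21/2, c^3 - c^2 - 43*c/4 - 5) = c + 1/2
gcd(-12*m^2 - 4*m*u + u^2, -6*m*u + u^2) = -6*m + u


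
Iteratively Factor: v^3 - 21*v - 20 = (v + 1)*(v^2 - v - 20) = (v - 5)*(v + 1)*(v + 4)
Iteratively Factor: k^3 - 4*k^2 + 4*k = (k)*(k^2 - 4*k + 4) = k*(k - 2)*(k - 2)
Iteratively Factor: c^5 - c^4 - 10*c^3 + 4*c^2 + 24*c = (c + 2)*(c^4 - 3*c^3 - 4*c^2 + 12*c) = (c - 3)*(c + 2)*(c^3 - 4*c) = c*(c - 3)*(c + 2)*(c^2 - 4) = c*(c - 3)*(c - 2)*(c + 2)*(c + 2)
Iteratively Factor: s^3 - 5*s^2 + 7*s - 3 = (s - 3)*(s^2 - 2*s + 1) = (s - 3)*(s - 1)*(s - 1)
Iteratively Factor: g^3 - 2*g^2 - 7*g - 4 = (g - 4)*(g^2 + 2*g + 1) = (g - 4)*(g + 1)*(g + 1)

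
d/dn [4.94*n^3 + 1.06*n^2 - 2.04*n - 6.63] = 14.82*n^2 + 2.12*n - 2.04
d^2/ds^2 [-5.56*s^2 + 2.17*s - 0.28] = -11.1200000000000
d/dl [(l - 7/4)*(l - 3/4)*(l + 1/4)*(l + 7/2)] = 4*l^3 + 15*l^2/4 - 115*l/8 + 175/64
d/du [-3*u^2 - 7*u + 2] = -6*u - 7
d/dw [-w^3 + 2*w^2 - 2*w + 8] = -3*w^2 + 4*w - 2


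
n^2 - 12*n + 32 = (n - 8)*(n - 4)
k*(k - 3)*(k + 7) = k^3 + 4*k^2 - 21*k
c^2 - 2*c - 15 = (c - 5)*(c + 3)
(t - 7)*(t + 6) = t^2 - t - 42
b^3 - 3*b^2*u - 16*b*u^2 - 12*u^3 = (b - 6*u)*(b + u)*(b + 2*u)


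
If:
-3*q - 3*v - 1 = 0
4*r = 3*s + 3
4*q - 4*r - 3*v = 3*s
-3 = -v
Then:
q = -10/3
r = -29/12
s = -38/9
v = 3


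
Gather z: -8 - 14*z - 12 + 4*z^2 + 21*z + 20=4*z^2 + 7*z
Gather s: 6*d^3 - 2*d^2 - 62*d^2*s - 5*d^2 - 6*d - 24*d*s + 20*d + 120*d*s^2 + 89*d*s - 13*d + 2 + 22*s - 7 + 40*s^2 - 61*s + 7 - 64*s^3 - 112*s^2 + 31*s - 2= 6*d^3 - 7*d^2 + d - 64*s^3 + s^2*(120*d - 72) + s*(-62*d^2 + 65*d - 8)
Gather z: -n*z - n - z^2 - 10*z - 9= -n - z^2 + z*(-n - 10) - 9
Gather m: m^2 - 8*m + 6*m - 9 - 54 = m^2 - 2*m - 63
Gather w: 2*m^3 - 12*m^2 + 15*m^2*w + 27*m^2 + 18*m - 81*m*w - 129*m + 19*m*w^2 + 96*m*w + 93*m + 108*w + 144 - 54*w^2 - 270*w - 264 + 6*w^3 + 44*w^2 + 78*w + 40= 2*m^3 + 15*m^2 - 18*m + 6*w^3 + w^2*(19*m - 10) + w*(15*m^2 + 15*m - 84) - 80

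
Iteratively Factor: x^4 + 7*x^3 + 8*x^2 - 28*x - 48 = (x - 2)*(x^3 + 9*x^2 + 26*x + 24) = (x - 2)*(x + 4)*(x^2 + 5*x + 6) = (x - 2)*(x + 2)*(x + 4)*(x + 3)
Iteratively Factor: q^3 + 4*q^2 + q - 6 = (q + 3)*(q^2 + q - 2) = (q - 1)*(q + 3)*(q + 2)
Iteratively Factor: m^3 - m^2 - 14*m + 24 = (m + 4)*(m^2 - 5*m + 6) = (m - 3)*(m + 4)*(m - 2)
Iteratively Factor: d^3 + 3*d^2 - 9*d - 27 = (d + 3)*(d^2 - 9) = (d - 3)*(d + 3)*(d + 3)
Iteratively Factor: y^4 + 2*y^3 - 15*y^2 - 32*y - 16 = (y + 4)*(y^3 - 2*y^2 - 7*y - 4) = (y + 1)*(y + 4)*(y^2 - 3*y - 4) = (y - 4)*(y + 1)*(y + 4)*(y + 1)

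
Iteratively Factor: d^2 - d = (d)*(d - 1)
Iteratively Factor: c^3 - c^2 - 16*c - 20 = (c + 2)*(c^2 - 3*c - 10) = (c - 5)*(c + 2)*(c + 2)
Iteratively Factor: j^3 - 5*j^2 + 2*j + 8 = (j - 2)*(j^2 - 3*j - 4) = (j - 4)*(j - 2)*(j + 1)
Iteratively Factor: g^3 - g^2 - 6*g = (g)*(g^2 - g - 6) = g*(g + 2)*(g - 3)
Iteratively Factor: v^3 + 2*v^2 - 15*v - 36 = (v + 3)*(v^2 - v - 12) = (v - 4)*(v + 3)*(v + 3)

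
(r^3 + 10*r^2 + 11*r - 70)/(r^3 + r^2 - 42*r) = (r^2 + 3*r - 10)/(r*(r - 6))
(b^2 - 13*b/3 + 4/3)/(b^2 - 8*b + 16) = (b - 1/3)/(b - 4)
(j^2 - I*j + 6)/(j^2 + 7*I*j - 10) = (j - 3*I)/(j + 5*I)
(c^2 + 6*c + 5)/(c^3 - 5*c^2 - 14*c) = (c^2 + 6*c + 5)/(c*(c^2 - 5*c - 14))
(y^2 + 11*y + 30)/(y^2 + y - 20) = (y + 6)/(y - 4)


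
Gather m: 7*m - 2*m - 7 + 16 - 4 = 5*m + 5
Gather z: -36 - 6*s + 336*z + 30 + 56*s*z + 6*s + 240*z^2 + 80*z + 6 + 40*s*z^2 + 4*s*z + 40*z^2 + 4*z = z^2*(40*s + 280) + z*(60*s + 420)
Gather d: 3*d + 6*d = 9*d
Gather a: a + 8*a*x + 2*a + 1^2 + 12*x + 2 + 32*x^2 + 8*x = a*(8*x + 3) + 32*x^2 + 20*x + 3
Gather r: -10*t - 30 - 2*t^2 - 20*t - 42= -2*t^2 - 30*t - 72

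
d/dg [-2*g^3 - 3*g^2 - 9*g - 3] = -6*g^2 - 6*g - 9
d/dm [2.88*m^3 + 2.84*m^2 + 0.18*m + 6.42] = 8.64*m^2 + 5.68*m + 0.18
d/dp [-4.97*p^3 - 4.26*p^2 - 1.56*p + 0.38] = -14.91*p^2 - 8.52*p - 1.56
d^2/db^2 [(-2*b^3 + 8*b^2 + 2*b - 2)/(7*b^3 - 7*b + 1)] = 8*(98*b^6 + 168*b^4 - 98*b^3 + 63*b^2 + 9*b - 19)/(343*b^9 - 1029*b^7 + 147*b^6 + 1029*b^5 - 294*b^4 - 322*b^3 + 147*b^2 - 21*b + 1)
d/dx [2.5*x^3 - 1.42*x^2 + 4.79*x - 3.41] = 7.5*x^2 - 2.84*x + 4.79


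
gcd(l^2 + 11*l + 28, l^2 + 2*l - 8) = l + 4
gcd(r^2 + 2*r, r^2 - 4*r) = r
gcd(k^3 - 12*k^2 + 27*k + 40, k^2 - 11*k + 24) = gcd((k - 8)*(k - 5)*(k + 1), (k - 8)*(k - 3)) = k - 8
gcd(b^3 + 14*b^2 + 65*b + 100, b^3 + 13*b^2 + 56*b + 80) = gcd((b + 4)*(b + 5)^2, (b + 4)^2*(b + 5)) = b^2 + 9*b + 20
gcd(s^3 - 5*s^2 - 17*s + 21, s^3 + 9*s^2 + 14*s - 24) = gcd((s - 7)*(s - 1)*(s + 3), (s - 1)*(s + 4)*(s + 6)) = s - 1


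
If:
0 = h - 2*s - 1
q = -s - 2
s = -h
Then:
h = 1/3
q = -5/3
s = -1/3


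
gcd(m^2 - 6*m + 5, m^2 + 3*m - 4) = m - 1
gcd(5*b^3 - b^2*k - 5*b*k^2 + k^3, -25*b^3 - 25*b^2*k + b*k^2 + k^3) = 5*b^2 + 4*b*k - k^2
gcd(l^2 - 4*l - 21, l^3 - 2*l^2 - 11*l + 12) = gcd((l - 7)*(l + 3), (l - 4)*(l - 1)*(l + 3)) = l + 3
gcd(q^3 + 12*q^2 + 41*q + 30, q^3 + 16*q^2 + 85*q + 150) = q^2 + 11*q + 30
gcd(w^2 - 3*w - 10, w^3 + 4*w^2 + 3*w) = 1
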